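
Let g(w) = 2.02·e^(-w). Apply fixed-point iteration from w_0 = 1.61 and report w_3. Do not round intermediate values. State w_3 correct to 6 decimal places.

0.524217

w_1 = g(1.610000) = 0.403773
w_2 = g(0.403773) = 1.348947
w_3 = g(1.348947) = 0.524217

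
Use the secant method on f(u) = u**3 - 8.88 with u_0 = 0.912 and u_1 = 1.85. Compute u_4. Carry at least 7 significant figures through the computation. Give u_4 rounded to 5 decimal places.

f(u_0) = -8.121449, f(u_1) = -2.548375
u_2 = 1.850000 - (-2.548375)·(1.850000 - 0.912000)/(-2.548375 - (-8.121449)) = 2.278915; f(u_2) = 2.955441
u_3 = 2.278915 - (2.955441)·(2.278915 - 1.850000)/(2.955441 - (-2.548375)) = 2.048596; f(u_3) = -0.282562
u_4 = 2.048596 - (-0.282562)·(2.048596 - 2.278915)/(-0.282562 - (2.955441)) = 2.068695; f(u_4) = -0.027025

2.06869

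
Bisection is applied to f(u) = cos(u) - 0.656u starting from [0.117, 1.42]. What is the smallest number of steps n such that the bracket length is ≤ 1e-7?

24

Initial width b − a = 1.42 − 0.117 = 1.303000.
After n steps the width is (b−a)/2^n; need (b−a)/2^n ≤ 1e-7.
So n ≥ log₂(1.303000/1e-7) = log₂(13030000.0000) ≈ 23.6353.
Hence n = 24.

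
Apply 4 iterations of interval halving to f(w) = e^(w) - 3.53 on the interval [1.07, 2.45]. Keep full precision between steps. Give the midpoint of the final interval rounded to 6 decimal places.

1.285625

f(1.070000) = -0.614621, f(2.450000) = 8.058347 (opposite signs)
step 1: m = 1.760000, f(m) = 2.282437 > 0 → root in [1.070000, 1.760000]
step 2: m = 1.415000, f(m) = 0.586486 > 0 → root in [1.070000, 1.415000]
step 3: m = 1.242500, f(m) = -0.065737 < 0 → root in [1.242500, 1.415000]
step 4: m = 1.328750, f(m) = 0.246320 > 0 → root in [1.242500, 1.328750]
Midpoint of [1.242500, 1.328750] = 1.285625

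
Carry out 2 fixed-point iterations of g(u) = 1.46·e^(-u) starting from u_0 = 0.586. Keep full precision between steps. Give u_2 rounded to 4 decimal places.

0.6478

u_1 = g(0.586000) = 0.812562
u_2 = g(0.812562) = 0.647831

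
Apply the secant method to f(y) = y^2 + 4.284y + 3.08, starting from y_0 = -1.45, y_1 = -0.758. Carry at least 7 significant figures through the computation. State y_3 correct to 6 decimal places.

-0.916368

f(y_0) = -1.029300, f(y_1) = 0.407292
y_2 = -0.758000 - (0.407292)·(-0.758000 - -1.450000)/(0.407292 - (-1.029300)) = -0.954191; f(y_2) = -0.097273
y_3 = -0.954191 - (-0.097273)·(-0.954191 - -0.758000)/(-0.097273 - (0.407292)) = -0.916368; f(y_3) = -0.005990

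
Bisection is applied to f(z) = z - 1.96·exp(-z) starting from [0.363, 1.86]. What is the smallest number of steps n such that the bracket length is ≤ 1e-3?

Initial width b − a = 1.86 − 0.363 = 1.497000.
After n steps the width is (b−a)/2^n; need (b−a)/2^n ≤ 1e-3.
So n ≥ log₂(1.497000/1e-3) = log₂(1497.0000) ≈ 10.5479.
Hence n = 11.

11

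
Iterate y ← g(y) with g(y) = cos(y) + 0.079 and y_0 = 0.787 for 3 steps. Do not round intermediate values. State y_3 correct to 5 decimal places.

y_1 = g(0.787000) = 0.784973
y_2 = g(0.784973) = 0.786407
y_3 = g(0.786407) = 0.785393

0.78539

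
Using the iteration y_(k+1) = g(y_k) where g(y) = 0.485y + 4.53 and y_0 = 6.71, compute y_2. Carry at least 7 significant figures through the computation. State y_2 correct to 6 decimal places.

8.305410

y_1 = g(6.710000) = 7.784350
y_2 = g(7.784350) = 8.305410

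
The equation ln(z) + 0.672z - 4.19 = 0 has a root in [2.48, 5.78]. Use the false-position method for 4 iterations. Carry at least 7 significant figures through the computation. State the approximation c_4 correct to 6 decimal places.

4.126051

f(2.480000) = -1.615181, f(5.780000) = 1.448564
step 1: c = 4.219733, f(c) = 0.085433 > 0 → new bracket [2.480000, 4.219733]
step 2: c = 4.132335, f(c) = 0.005772 > 0 → new bracket [2.480000, 4.132335]
step 3: c = 4.126452, f(c) = 0.000393 > 0 → new bracket [2.480000, 4.126452]
step 4: c = 4.126051, f(c) = 0.000027 > 0 → new bracket [2.480000, 4.126051]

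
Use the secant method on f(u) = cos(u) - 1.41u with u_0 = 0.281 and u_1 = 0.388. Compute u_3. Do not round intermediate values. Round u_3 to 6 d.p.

0.588761

f(u_0) = 0.564569, f(u_1) = 0.378588
u_2 = 0.388000 - (0.378588)·(0.388000 - 0.281000)/(0.378588 - (0.564569)) = 0.605812; f(u_2) = -0.032155
u_3 = 0.605812 - (-0.032155)·(0.605812 - 0.388000)/(-0.032155 - (0.378588)) = 0.588761; f(u_3) = 0.001477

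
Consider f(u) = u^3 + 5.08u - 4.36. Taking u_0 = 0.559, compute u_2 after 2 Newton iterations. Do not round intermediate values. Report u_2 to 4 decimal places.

Newton update: u ← u − f(u)/f'(u).
f'(u) = 3u^2 + 5.08
u_0 = 0.559000: f = -1.345603, f' = 6.017443 → u_1 = 0.559000 - (-1.345603)/(6.017443) = 0.782617
u_1 = 0.782617: f = 0.095040, f' = 6.917469 → u_2 = 0.782617 - (0.095040)/(6.917469) = 0.768878

0.7689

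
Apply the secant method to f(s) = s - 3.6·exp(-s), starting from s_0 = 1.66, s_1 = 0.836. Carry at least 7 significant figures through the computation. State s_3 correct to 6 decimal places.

1.148793

f(s_0) = 0.975500, f(s_1) = -0.724387
s_2 = 0.836000 - (-0.724387)·(0.836000 - 1.660000)/(-0.724387 - (0.975500)) = 1.187138; f(s_2) = 0.088803
s_3 = 1.187138 - (0.088803)·(1.187138 - 0.836000)/(0.088803 - (-0.724387)) = 1.148793; f(s_3) = 0.007523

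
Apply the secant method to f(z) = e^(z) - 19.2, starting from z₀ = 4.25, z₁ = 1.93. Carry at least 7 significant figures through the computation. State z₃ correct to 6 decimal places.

f(z_0) = 50.905412, f(z_1) = -12.310490
z_2 = 1.930000 - (-12.310490)·(1.930000 - 4.250000)/(-12.310490 - (50.905412)) = 2.381790; f(z_2) = -8.375735
z_3 = 2.381790 - (-8.375735)·(2.381790 - 1.930000)/(-8.375735 - (-12.310490)) = 3.343496; f(z_3) = 9.117958

3.343496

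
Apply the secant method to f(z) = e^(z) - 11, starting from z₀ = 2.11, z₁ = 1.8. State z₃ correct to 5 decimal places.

f(z_0) = -2.751759, f(z_1) = -4.950353
z_2 = 1.800000 - (-4.950353)·(1.800000 - 2.110000)/(-4.950353 - (-2.751759)) = 2.497996; f(z_2) = 1.158102
z_3 = 2.497996 - (1.158102)·(2.497996 - 1.800000)/(1.158102 - (-4.950353)) = 2.365663; f(z_3) = -0.348905

2.36566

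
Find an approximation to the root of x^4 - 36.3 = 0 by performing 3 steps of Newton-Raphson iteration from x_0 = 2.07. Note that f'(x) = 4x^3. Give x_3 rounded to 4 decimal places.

2.4546

x_0 = 2.070000: f = -17.939632, f' = 35.478972 → x_1 = 2.070000 - (-17.939632)/(35.478972) = 2.575641
x_1 = 2.575641: f = 7.708999, f' = 68.346473 → x_2 = 2.575641 - (7.708999)/(68.346473) = 2.462848
x_2 = 2.462848: f = 0.491769, f' = 59.754827 → x_3 = 2.462848 - (0.491769)/(59.754827) = 2.454619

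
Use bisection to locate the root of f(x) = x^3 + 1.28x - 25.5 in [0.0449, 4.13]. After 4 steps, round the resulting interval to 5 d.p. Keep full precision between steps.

f(0.044900) = -25.442437, f(4.130000) = 50.231397 (opposite signs)
step 1: m = 2.087450, f(m) = -13.732110 < 0 → root in [2.087450, 4.130000]
step 2: m = 3.108725, f(m) = 8.522418 > 0 → root in [2.087450, 3.108725]
step 3: m = 2.598088, f(m) = -4.637205 < 0 → root in [2.598088, 3.108725]
step 4: m = 2.853406, f(m) = 1.384586 > 0 → root in [2.598088, 2.853406]

[2.59809, 2.85341]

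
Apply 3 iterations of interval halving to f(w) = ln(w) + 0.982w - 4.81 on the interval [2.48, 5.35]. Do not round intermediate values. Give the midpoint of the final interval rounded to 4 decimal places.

f(2.480000) = -1.466381, f(5.350000) = 2.120797 (opposite signs)
step 1: m = 3.915000, f(m) = 0.399345 > 0 → root in [2.480000, 3.915000]
step 2: m = 3.197500, f(m) = -0.507686 < 0 → root in [3.197500, 3.915000]
step 3: m = 3.556250, f(m) = -0.049056 < 0 → root in [3.556250, 3.915000]
Midpoint of [3.556250, 3.915000] = 3.735625

3.7356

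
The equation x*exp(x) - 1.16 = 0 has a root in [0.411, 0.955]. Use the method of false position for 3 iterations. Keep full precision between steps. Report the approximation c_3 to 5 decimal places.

f(0.411000) = -0.540078, f(0.955000) = 1.321730
step 1: c = 0.568805, f(c) = -0.155402 < 0 → new bracket [0.568805, 0.955000]
step 2: c = 0.609435, f(c) = -0.039011 < 0 → new bracket [0.609435, 0.955000]
step 3: c = 0.619342, f(c) = -0.009446 < 0 → new bracket [0.619342, 0.955000]

0.61934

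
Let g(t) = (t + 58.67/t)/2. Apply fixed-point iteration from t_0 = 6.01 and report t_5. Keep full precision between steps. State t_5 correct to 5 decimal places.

7.65963

t_1 = g(6.010000) = 7.886032
t_2 = g(7.886032) = 7.662884
t_3 = g(7.662884) = 7.659635
t_4 = g(7.659635) = 7.659634
t_5 = g(7.659634) = 7.659634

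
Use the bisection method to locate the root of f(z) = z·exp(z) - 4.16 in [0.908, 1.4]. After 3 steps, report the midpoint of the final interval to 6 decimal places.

f(0.908000) = -1.908742, f(1.400000) = 1.517280 (opposite signs)
step 1: m = 1.154000, f(m) = -0.500838 < 0 → root in [1.154000, 1.400000]
step 2: m = 1.277000, f(m) = 0.419151 > 0 → root in [1.154000, 1.277000]
step 3: m = 1.215500, f(m) = -0.061359 < 0 → root in [1.215500, 1.277000]
Midpoint of [1.215500, 1.277000] = 1.246250

1.246250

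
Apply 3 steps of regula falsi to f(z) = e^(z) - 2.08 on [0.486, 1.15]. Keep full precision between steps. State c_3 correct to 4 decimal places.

0.7305

False-position update: c = (a·f(b) − b·f(a))/(f(b) − f(a)); replace the endpoint whose sign matches f(c).
f(0.486000) = -0.454200, f(1.150000) = 1.078193
step 1: c = 0.682809, f(c) = -0.100570 < 0 → new bracket [0.682809, 1.150000]
step 2: c = 0.722669, f(c) = -0.020076 < 0 → new bracket [0.722669, 1.150000]
step 3: c = 0.730481, f(c) = -0.003922 < 0 → new bracket [0.730481, 1.150000]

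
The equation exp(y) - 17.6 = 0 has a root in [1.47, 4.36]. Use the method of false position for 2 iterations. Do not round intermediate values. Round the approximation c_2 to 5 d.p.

2.33238

False-position update: c = (a·f(b) − b·f(a))/(f(b) − f(a)); replace the endpoint whose sign matches f(c).
f(1.470000) = -13.250765, f(4.360000) = 60.657134
step 1: c = 1.988141, f(c) = -10.298053 < 0 → new bracket [1.988141, 4.360000]
step 2: c = 2.332380, f(c) = -7.297570 < 0 → new bracket [2.332380, 4.360000]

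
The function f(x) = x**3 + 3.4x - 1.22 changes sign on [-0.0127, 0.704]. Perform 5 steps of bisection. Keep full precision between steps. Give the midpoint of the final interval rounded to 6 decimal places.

f(-0.012700) = -1.263182, f(0.704000) = 1.522514 (opposite signs)
step 1: m = 0.345650, f(m) = -0.003494 < 0 → root in [0.345650, 0.704000]
step 2: m = 0.524825, f(m) = 0.708963 > 0 → root in [0.345650, 0.524825]
step 3: m = 0.435237, f(m) = 0.342255 > 0 → root in [0.345650, 0.435237]
step 4: m = 0.390444, f(m) = 0.167030 > 0 → root in [0.345650, 0.390444]
step 5: m = 0.368047, f(m) = 0.081214 > 0 → root in [0.345650, 0.368047]
Midpoint of [0.345650, 0.368047] = 0.356848

0.356848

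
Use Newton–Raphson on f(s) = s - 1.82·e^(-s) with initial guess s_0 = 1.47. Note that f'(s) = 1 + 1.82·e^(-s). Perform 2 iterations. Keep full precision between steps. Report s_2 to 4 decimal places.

0.8083

s_0 = 1.470000: f = 1.051536, f' = 1.418464 → s_1 = 1.470000 - (1.051536)/(1.418464) = 0.728680
s_1 = 0.728680: f = -0.149552, f' = 1.878233 → s_2 = 0.728680 - (-0.149552)/(1.878233) = 0.808304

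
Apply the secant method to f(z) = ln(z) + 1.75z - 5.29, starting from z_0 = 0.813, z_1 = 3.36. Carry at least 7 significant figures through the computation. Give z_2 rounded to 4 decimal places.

2.5790

f(z_0) = -4.074274, f(z_1) = 1.801941
z_2 = 3.360000 - (1.801941)·(3.360000 - 0.813000)/(1.801941 - (-4.074274)) = 2.578963; f(z_2) = 0.170572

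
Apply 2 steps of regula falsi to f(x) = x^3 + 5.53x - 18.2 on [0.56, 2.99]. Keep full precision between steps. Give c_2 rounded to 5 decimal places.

f(0.560000) = -14.927584, f(2.990000) = 25.065599
step 1: c = 1.467005, f(c) = -6.930312 < 0 → new bracket [1.467005, 2.990000]
step 2: c = 1.796886, f(c) = -2.461439 < 0 → new bracket [1.796886, 2.990000]

1.79689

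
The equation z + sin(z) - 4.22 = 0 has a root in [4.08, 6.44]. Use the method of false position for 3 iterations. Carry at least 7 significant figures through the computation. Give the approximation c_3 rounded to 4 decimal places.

f(4.080000) = -0.946618, f(6.440000) = 2.376173
step 1: c = 4.752332, f(c) = -0.466871 < 0 → new bracket [4.752332, 6.440000]
step 2: c = 5.029472, f(c) = -0.140676 < 0 → new bracket [5.029472, 6.440000]
step 3: c = 5.108312, f(c) = -0.034329 < 0 → new bracket [5.108312, 6.440000]

5.1083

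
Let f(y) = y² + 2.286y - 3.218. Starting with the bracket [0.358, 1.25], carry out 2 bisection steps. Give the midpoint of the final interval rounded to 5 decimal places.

f(0.358000) = -2.271448, f(1.250000) = 1.202000 (opposite signs)
step 1: m = 0.804000, f(m) = -0.733640 < 0 → root in [0.804000, 1.250000]
step 2: m = 1.027000, f(m) = 0.184451 > 0 → root in [0.804000, 1.027000]
Midpoint of [0.804000, 1.027000] = 0.915500

0.91550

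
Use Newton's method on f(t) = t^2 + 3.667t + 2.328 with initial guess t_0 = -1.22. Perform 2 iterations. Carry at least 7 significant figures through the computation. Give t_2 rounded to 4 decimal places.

Newton update: t ← t − f(t)/f'(t).
f'(t) = 2t + 3.667
t_0 = -1.220000: f = -0.657340, f' = 1.227000 → t_1 = -1.220000 - (-0.657340)/(1.227000) = -0.684271
t_1 = -0.684271: f = 0.287006, f' = 2.298459 → t_2 = -0.684271 - (0.287006)/(2.298459) = -0.809139

-0.8091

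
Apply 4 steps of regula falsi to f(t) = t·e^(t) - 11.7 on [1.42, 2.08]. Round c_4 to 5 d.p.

f(1.420000) = -5.825289, f(2.080000) = 4.949295
step 1: c = 1.776830, f(c) = -1.197007 < 0 → new bracket [1.776830, 2.080000]
step 2: c = 1.835873, f(c) = -0.187968 < 0 → new bracket [1.835873, 2.080000]
step 3: c = 1.844805, f(c) = -0.028163 < 0 → new bracket [1.844805, 2.080000]
step 4: c = 1.846136, f(c) = -0.004190 < 0 → new bracket [1.846136, 2.080000]

1.84614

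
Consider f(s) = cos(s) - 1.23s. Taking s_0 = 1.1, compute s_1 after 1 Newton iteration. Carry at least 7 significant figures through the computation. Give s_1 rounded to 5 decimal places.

f'(s) = -sin(s) - 1.23
s_0 = 1.100000: f = -0.899404, f' = -2.121207 → s_1 = 1.100000 - (-0.899404)/(-2.121207) = 0.675994

0.67599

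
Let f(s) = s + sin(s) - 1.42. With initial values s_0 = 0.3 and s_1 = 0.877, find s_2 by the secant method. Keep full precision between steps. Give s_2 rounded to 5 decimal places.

0.75294

f(s_0) = -0.824480, f(s_1) = 0.225824
s_2 = 0.877000 - (0.225824)·(0.877000 - 0.300000)/(0.225824 - (-0.824480)) = 0.752940; f(s_2) = 0.016727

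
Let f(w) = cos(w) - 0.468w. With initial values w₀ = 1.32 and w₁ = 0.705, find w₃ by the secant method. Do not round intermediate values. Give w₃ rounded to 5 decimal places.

f(w_0) = -0.369585, f(w_1) = 0.431672
w_2 = 0.705000 - (0.431672)·(0.705000 - 1.320000)/(0.431672 - (-0.369585)) = 1.036327; f(w_2) = 0.024383
w_3 = 1.036327 - (0.024383)·(1.036327 - 0.705000)/(0.024383 - (0.431672)) = 1.056163; f(w_3) = -0.002068

1.05616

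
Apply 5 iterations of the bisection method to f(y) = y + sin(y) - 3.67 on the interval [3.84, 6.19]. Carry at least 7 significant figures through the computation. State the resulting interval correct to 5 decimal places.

[4.64781, 4.72125]

f(3.840000) = -0.472999, f(6.190000) = 2.426949 (opposite signs)
step 1: m = 5.015000, f(m) = 0.390438 > 0 → root in [3.840000, 5.015000]
step 2: m = 4.427500, f(m) = -0.202193 < 0 → root in [4.427500, 5.015000]
step 3: m = 4.721250, f(m) = 0.051289 > 0 → root in [4.427500, 4.721250]
step 4: m = 4.574375, f(m) = -0.086116 < 0 → root in [4.574375, 4.721250]
step 5: m = 4.647813, f(m) = -0.020103 < 0 → root in [4.647813, 4.721250]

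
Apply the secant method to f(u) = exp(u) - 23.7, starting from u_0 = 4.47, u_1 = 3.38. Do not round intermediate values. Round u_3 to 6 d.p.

3.176451

Secant update: u_(k+1) = u_k − f(u_k)·(u_k − u_(k-1))/(f(u_k) − f(u_(k-1))).
f(u_0) = 63.656723, f(u_1) = 5.670771
u_2 = 3.380000 - (5.670771)·(3.380000 - 4.470000)/(5.670771 - (63.656723)) = 3.273403; f(u_2) = 2.701024
u_3 = 3.273403 - (2.701024)·(3.273403 - 3.380000)/(2.701024 - (5.670771)) = 3.176451; f(u_3) = 0.261569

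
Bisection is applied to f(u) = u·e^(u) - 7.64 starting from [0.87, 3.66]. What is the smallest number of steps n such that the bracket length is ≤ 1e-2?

Initial width b − a = 3.66 − 0.87 = 2.790000.
After n steps the width is (b−a)/2^n; need (b−a)/2^n ≤ 1e-2.
So n ≥ log₂(2.790000/1e-2) = log₂(279.0000) ≈ 8.1241.
Hence n = 9.

9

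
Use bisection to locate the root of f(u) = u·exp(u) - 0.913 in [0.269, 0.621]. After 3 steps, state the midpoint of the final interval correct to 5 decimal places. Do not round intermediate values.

f(0.269000) = -0.560972, f(0.621000) = 0.242549 (opposite signs)
step 1: m = 0.445000, f(m) = -0.218582 < 0 → root in [0.445000, 0.621000]
step 2: m = 0.533000, f(m) = -0.004748 < 0 → root in [0.533000, 0.621000]
step 3: m = 0.577000, f(m) = 0.114457 > 0 → root in [0.533000, 0.577000]
Midpoint of [0.533000, 0.577000] = 0.555000

0.55500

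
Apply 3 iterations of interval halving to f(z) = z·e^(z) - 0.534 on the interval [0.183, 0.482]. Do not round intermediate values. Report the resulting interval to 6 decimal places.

[0.332500, 0.369875]

f(0.183000) = -0.314251, f(0.482000) = 0.246507 (opposite signs)
step 1: m = 0.332500, f(m) = -0.070345 < 0 → root in [0.332500, 0.482000]
step 2: m = 0.407250, f(m) = 0.077966 > 0 → root in [0.332500, 0.407250]
step 3: m = 0.369875, f(m) = 0.001414 > 0 → root in [0.332500, 0.369875]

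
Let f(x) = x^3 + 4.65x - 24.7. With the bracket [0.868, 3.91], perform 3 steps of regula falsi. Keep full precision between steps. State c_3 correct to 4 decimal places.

2.2753

f(0.868000) = -20.009828, f(3.910000) = 53.257971
step 1: c = 1.698786, f(c) = -11.898157 < 0 → new bracket [1.698786, 3.910000]
step 2: c = 2.102576, f(c) = -5.627898 < 0 → new bracket [2.102576, 3.910000]
step 3: c = 2.275317, f(c) = -2.340307 < 0 → new bracket [2.275317, 3.910000]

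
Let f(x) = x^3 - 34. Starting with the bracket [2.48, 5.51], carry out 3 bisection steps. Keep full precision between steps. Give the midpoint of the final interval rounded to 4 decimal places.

3.4269

f(2.480000) = -18.747008, f(5.510000) = 133.284151 (opposite signs)
step 1: m = 3.995000, f(m) = 29.760300 > 0 → root in [2.480000, 3.995000]
step 2: m = 3.237500, f(m) = -0.066447 < 0 → root in [3.237500, 3.995000]
step 3: m = 3.616250, f(m) = 13.290656 > 0 → root in [3.237500, 3.616250]
Midpoint of [3.237500, 3.616250] = 3.426875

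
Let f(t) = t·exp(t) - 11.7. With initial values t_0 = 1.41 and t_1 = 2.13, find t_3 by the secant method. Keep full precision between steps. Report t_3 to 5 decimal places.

f(t_0) = -5.924703, f(t_1) = 6.223666
t_2 = 2.130000 - (6.223666)·(2.130000 - 1.410000)/(6.223666 - (-5.924703)) = 1.761141; f(t_2) = -1.451798
t_3 = 1.761141 - (-1.451798)·(1.761141 - 2.130000)/(-1.451798 - (6.223666)) = 1.830910; f(t_3) = -0.275931

1.83091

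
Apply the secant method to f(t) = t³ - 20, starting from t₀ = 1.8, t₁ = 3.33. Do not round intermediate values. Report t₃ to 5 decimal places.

f(t_0) = -14.168000, f(t_1) = 16.926037
t_2 = 3.330000 - (16.926037)·(3.330000 - 1.800000)/(16.926037 - (-14.168000)) = 2.497145; f(t_2) = -4.428478
t_3 = 2.497145 - (-4.428478)·(2.497145 - 3.330000)/(-4.428478 - (16.926037)) = 2.669861; f(t_3) = -0.968803

2.66986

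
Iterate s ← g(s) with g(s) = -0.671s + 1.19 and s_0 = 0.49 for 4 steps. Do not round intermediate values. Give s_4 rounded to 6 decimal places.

0.667115

s_1 = g(0.490000) = 0.861210
s_2 = g(0.861210) = 0.612128
s_3 = g(0.612128) = 0.779262
s_4 = g(0.779262) = 0.667115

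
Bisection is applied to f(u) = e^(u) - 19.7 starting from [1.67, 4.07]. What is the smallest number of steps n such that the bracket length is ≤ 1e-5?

Initial width b − a = 4.07 − 1.67 = 2.400000.
After n steps the width is (b−a)/2^n; need (b−a)/2^n ≤ 1e-5.
So n ≥ log₂(2.400000/1e-5) = log₂(240000.0000) ≈ 17.8727.
Hence n = 18.

18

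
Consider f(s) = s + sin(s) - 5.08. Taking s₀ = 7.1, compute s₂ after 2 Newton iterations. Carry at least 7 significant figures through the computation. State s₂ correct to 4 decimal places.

Newton update: s ← s − f(s)/f'(s).
f'(s) = 1 + cos(s)
s_0 = 7.100000: f = 2.748969, f' = 1.684547 → s_1 = 7.100000 - (2.748969)/(1.684547) = 5.468125
s_1 = 5.468125: f = -0.339641, f' = 1.685825 → s_2 = 5.468125 - (-0.339641)/(1.685825) = 5.669594

5.6696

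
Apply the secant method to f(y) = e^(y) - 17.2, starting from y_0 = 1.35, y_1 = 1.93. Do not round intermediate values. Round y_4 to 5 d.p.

2.64445

Secant update: y_(k+1) = y_k − f(y_k)·(y_k − y_(k-1))/(f(y_k) − f(y_(k-1))).
f(y_0) = -13.342574, f(y_1) = -10.310490
y_2 = 1.930000 - (-10.310490)·(1.930000 - 1.350000)/(-10.310490 - (-13.342574)) = 3.902268; f(y_2) = 32.314628
y_3 = 3.902268 - (32.314628)·(3.902268 - 1.930000)/(32.314628 - (-10.310490)) = 2.407067; f(y_3) = -6.098643
y_4 = 2.407067 - (-6.098643)·(2.407067 - 3.902268)/(-6.098643 - (32.314628)) = 2.644451; f(y_4) = -3.124280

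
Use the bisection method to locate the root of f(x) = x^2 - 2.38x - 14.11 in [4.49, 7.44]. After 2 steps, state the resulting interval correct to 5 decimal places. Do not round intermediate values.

f(4.490000) = -4.636100, f(7.440000) = 23.536400 (opposite signs)
step 1: m = 5.965000, f(m) = 7.274525 > 0 → root in [4.490000, 5.965000]
step 2: m = 5.227500, f(m) = 0.775306 > 0 → root in [4.490000, 5.227500]

[4.49000, 5.22750]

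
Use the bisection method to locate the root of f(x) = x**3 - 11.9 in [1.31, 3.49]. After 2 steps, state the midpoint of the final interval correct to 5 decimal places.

f(1.310000) = -9.651909, f(3.490000) = 30.608549 (opposite signs)
step 1: m = 2.400000, f(m) = 1.924000 > 0 → root in [1.310000, 2.400000]
step 2: m = 1.855000, f(m) = -5.516899 < 0 → root in [1.855000, 2.400000]
Midpoint of [1.855000, 2.400000] = 2.127500

2.12750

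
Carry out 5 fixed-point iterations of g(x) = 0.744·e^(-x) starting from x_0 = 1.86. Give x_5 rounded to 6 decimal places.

x_1 = g(1.860000) = 0.115820
x_2 = g(0.115820) = 0.662633
x_3 = g(0.662633) = 0.383526
x_4 = g(0.383526) = 0.507002
x_5 = g(0.507002) = 0.448110

0.448110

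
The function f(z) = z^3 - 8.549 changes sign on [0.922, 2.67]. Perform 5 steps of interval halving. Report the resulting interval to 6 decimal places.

f(0.922000) = -7.765223, f(2.670000) = 10.485163 (opposite signs)
step 1: m = 1.796000, f(m) = -2.755794 < 0 → root in [1.796000, 2.670000]
step 2: m = 2.233000, f(m) = 2.585383 > 0 → root in [1.796000, 2.233000]
step 3: m = 2.014500, f(m) = -0.373735 < 0 → root in [2.014500, 2.233000]
step 4: m = 2.123750, f(m) = 1.029779 > 0 → root in [2.014500, 2.123750]
step 5: m = 2.069125, f(m) = 0.309500 > 0 → root in [2.014500, 2.069125]

[2.014500, 2.069125]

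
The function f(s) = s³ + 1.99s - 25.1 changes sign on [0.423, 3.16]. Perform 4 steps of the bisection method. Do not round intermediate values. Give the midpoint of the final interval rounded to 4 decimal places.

f(0.423000) = -24.182543, f(3.160000) = 12.742896 (opposite signs)
step 1: m = 1.791500, f(m) = -15.785145 < 0 → root in [1.791500, 3.160000]
step 2: m = 2.475750, f(m) = -4.998549 < 0 → root in [2.475750, 3.160000]
step 3: m = 2.817875, f(m) = 2.882681 > 0 → root in [2.475750, 2.817875]
step 4: m = 2.646813, f(m) = -1.290290 < 0 → root in [2.646813, 2.817875]
Midpoint of [2.646813, 2.817875] = 2.732344

2.7323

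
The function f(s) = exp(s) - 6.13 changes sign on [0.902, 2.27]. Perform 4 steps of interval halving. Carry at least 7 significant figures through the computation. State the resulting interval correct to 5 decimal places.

f(0.902000) = -3.665473, f(2.270000) = 3.549401 (opposite signs)
step 1: m = 1.586000, f(m) = -1.245827 < 0 → root in [1.586000, 2.270000]
step 2: m = 1.928000, f(m) = 0.745745 > 0 → root in [1.586000, 1.928000]
step 3: m = 1.757000, f(m) = -0.334974 < 0 → root in [1.757000, 1.928000]
step 4: m = 1.842500, f(m) = 0.182299 > 0 → root in [1.757000, 1.842500]

[1.75700, 1.84250]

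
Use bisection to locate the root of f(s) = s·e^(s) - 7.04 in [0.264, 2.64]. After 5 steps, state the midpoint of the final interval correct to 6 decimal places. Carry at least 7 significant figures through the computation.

f(0.264000) = -6.696238, f(2.640000) = 29.954858 (opposite signs)
step 1: m = 1.452000, f(m) = -0.837565 < 0 → root in [1.452000, 2.640000]
step 2: m = 2.046000, f(m) = 8.789680 > 0 → root in [1.452000, 2.046000]
step 3: m = 1.749000, f(m) = 3.014740 > 0 → root in [1.452000, 1.749000]
step 4: m = 1.600500, f(m) = 0.891293 > 0 → root in [1.452000, 1.600500]
step 5: m = 1.526250, f(m) = -0.017890 < 0 → root in [1.526250, 1.600500]
Midpoint of [1.526250, 1.600500] = 1.563375

1.563375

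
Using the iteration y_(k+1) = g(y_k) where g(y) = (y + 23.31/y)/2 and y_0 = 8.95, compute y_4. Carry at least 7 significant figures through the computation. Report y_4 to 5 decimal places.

4.82804

y_1 = g(8.950000) = 5.777235
y_2 = g(5.777235) = 4.906019
y_3 = g(4.906019) = 4.828663
y_4 = g(4.828663) = 4.828043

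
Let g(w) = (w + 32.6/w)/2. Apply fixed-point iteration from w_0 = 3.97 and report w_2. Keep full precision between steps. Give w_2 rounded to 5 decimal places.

w_1 = g(3.970000) = 6.090793
w_2 = g(6.090793) = 5.721567

5.72157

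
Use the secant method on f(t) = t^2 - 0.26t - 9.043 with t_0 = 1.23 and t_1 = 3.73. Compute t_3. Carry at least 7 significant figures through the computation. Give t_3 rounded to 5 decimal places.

f(t_0) = -7.849900, f(t_1) = 3.900100
t_2 = 3.730000 - (3.900100)·(3.730000 - 1.230000)/(3.900100 - (-7.849900)) = 2.900191; f(t_2) = -1.385939
t_3 = 2.900191 - (-1.385939)·(2.900191 - 3.730000)/(-1.385939 - (3.900100)) = 3.117758; f(t_3) = -0.133203

3.11776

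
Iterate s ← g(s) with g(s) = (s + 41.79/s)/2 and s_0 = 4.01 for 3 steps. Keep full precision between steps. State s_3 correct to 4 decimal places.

6.4646

s_1 = g(4.010000) = 7.215723
s_2 = g(7.215723) = 6.503621
s_3 = g(6.503621) = 6.464636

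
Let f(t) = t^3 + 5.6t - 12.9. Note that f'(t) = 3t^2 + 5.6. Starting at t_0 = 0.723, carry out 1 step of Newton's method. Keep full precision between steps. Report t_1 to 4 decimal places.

1.9051

Newton update: t ← t − f(t)/f'(t).
t_0 = 0.723000: f = -8.473267, f' = 7.168187 → t_1 = 0.723000 - (-8.473267)/(7.168187) = 1.905066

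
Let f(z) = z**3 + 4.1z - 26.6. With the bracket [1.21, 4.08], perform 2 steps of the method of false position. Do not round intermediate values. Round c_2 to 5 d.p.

2.29068

False-position update: c = (a·f(b) − b·f(a))/(f(b) − f(a)); replace the endpoint whose sign matches f(c).
f(1.210000) = -19.867439, f(4.080000) = 58.045312
step 1: c = 1.941838, f(c) = -11.316301 < 0 → new bracket [1.941838, 4.080000]
step 2: c = 2.290678, f(c) = -5.188559 < 0 → new bracket [2.290678, 4.080000]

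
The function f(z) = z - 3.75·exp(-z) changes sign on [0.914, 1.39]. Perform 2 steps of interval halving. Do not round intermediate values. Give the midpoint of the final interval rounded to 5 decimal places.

f(0.914000) = -0.589440, f(1.390000) = 0.455968 (opposite signs)
step 1: m = 1.152000, f(m) = -0.033015 < 0 → root in [1.152000, 1.390000]
step 2: m = 1.271000, f(m) = 0.218934 > 0 → root in [1.152000, 1.271000]
Midpoint of [1.152000, 1.271000] = 1.211500

1.21150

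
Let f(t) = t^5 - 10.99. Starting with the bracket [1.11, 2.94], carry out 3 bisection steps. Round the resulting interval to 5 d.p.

f(1.110000) = -9.304942, f(2.940000) = 208.662754 (opposite signs)
step 1: m = 2.025000, f(m) = 23.060629 > 0 → root in [1.110000, 2.025000]
step 2: m = 1.567500, f(m) = -1.526806 < 0 → root in [1.567500, 2.025000]
step 3: m = 1.796250, f(m) = 7.709668 > 0 → root in [1.567500, 1.796250]

[1.56750, 1.79625]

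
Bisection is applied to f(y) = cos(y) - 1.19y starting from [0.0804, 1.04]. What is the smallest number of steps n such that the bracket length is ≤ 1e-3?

Initial width b − a = 1.04 − 0.0804 = 0.959600.
After n steps the width is (b−a)/2^n; need (b−a)/2^n ≤ 1e-3.
So n ≥ log₂(0.959600/1e-3) = log₂(959.6000) ≈ 9.9063.
Hence n = 10.

10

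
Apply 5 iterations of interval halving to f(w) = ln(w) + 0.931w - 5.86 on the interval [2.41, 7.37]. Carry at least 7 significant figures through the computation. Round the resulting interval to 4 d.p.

f(2.410000) = -2.736663, f(7.370000) = 2.998888 (opposite signs)
step 1: m = 4.890000, f(m) = 0.279782 > 0 → root in [2.410000, 4.890000]
step 2: m = 3.650000, f(m) = -1.167123 < 0 → root in [3.650000, 4.890000]
step 3: m = 4.270000, f(m) = -0.433016 < 0 → root in [4.270000, 4.890000]
step 4: m = 4.580000, f(m) = -0.074321 < 0 → root in [4.580000, 4.890000]
step 5: m = 4.735000, f(m) = 0.103267 > 0 → root in [4.580000, 4.735000]

[4.5800, 4.7350]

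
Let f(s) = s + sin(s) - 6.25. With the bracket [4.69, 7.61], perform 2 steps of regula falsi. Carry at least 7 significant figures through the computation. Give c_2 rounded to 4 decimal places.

f(4.690000) = -2.559749, f(7.610000) = 2.330384
step 1: c = 6.218479, f(c) = -0.096181 < 0 → new bracket [6.218479, 7.610000]
step 2: c = 6.273635, f(c) = 0.014085 > 0 → new bracket [6.218479, 6.273635]

6.2736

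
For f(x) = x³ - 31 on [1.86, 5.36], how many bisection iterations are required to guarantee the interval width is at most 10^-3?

12

Initial width b − a = 5.36 − 1.86 = 3.500000.
After n steps the width is (b−a)/2^n; need (b−a)/2^n ≤ 10^-3.
So n ≥ log₂(3.500000/10^-3) = log₂(3500.0000) ≈ 11.7731.
Hence n = 12.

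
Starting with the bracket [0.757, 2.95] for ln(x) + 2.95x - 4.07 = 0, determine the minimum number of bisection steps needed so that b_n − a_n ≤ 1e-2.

Initial width b − a = 2.95 − 0.757 = 2.193000.
After n steps the width is (b−a)/2^n; need (b−a)/2^n ≤ 1e-2.
So n ≥ log₂(2.193000/1e-2) = log₂(219.3000) ≈ 7.7768.
Hence n = 8.

8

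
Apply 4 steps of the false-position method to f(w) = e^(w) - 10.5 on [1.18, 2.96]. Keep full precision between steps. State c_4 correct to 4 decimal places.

2.3433

False-position update: c = (a·f(b) − b·f(a))/(f(b) − f(a)); replace the endpoint whose sign matches f(c).
f(1.180000) = -7.245626, f(2.960000) = 8.797972
step 1: c = 1.983885, f(c) = -3.229061 < 0 → new bracket [1.983885, 2.960000]
step 2: c = 2.245956, f(c) = -1.050553 < 0 → new bracket [2.245956, 2.960000]
step 3: c = 2.322124, f(c) = -0.302689 < 0 → new bracket [2.322124, 2.960000]
step 4: c = 2.343340, f(c) = -0.084033 < 0 → new bracket [2.343340, 2.960000]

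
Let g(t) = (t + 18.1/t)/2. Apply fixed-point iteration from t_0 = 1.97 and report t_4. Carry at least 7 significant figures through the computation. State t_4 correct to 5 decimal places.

t_1 = g(1.970000) = 5.578909
t_2 = g(5.578909) = 4.411635
t_3 = g(4.411635) = 4.257211
t_4 = g(4.257211) = 4.254410

4.25441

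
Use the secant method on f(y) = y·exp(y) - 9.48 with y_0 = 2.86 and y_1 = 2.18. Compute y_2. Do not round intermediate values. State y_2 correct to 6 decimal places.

Secant update: y_(k+1) = y_k − f(y_k)·(y_k − y_(k-1))/(f(y_k) − f(y_(k-1))).
f(y_0) = 40.459967, f(y_1) = 9.804948
y_2 = 2.180000 - (9.804948)·(2.180000 - 2.860000)/(9.804948 - (40.459967)) = 1.962503; f(y_2) = 4.487374

1.962503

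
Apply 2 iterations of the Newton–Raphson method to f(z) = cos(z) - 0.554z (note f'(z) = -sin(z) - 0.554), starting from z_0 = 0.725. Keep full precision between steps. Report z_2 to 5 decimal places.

0.99024

z_0 = 0.725000: f = 0.346849, f' = -1.217135 → z_1 = 0.725000 - (0.346849)/(-1.217135) = 1.009972
z_1 = 1.009972: f = -0.027640, f' = -1.400817 → z_2 = 1.009972 - (-0.027640)/(-1.400817) = 0.990241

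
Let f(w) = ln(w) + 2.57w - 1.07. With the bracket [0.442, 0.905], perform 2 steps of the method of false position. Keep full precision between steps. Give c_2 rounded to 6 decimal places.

f(0.442000) = -0.750505, f(0.905000) = 1.156030
step 1: c = 0.624259, f(c) = 0.063158 > 0 → new bracket [0.442000, 0.624259]
step 2: c = 0.610112, f(c) = 0.003876 > 0 → new bracket [0.442000, 0.610112]

0.610112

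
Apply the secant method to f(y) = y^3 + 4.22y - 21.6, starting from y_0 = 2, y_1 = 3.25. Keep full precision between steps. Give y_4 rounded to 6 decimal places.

2.287010

f(y_0) = -5.160000, f(y_1) = 26.443125
y_2 = 3.250000 - (26.443125)·(3.250000 - 2.000000)/(26.443125 - (-5.160000)) = 2.204094; f(y_2) = -1.591173
y_3 = 2.204094 - (-1.591173)·(2.204094 - 3.250000)/(-1.591173 - (26.443125)) = 2.263457; f(y_3) = -0.451976
y_4 = 2.263457 - (-0.451976)·(2.263457 - 2.204094)/(-0.451976 - (-1.591173)) = 2.287010; f(y_4) = 0.013191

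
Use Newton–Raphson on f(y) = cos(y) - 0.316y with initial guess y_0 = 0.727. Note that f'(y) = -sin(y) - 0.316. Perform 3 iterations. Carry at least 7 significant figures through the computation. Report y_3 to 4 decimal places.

y_0 = 0.727000: f = 0.517440, f' = -0.980631 → y_1 = 0.727000 - (0.517440)/(-0.980631) = 1.254660
y_1 = 1.254660: f = -0.085576, f' = -1.266444 → y_2 = 1.254660 - (-0.085576)/(-1.266444) = 1.187088
y_2 = 1.187088: f = -0.000758, f' = -1.243283 → y_3 = 1.187088 - (-0.000758)/(-1.243283) = 1.186478

1.1865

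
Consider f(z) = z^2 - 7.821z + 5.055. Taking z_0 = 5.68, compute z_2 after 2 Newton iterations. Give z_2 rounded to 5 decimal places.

f'(z) = 2z - 7.821
z_0 = 5.680000: f = -7.105880, f' = 3.539000 → z_1 = 5.680000 - (-7.105880)/(3.539000) = 7.687878
z_1 = 7.687878: f = 4.031574, f' = 7.554756 → z_2 = 7.687878 - (4.031574)/(7.554756) = 7.154231

7.15423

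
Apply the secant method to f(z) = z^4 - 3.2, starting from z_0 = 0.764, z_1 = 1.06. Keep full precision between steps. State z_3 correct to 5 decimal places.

1.23873

f(z_0) = -2.859299, f(z_1) = -1.937523
z_2 = 1.060000 - (-1.937523)·(1.060000 - 0.764000)/(-1.937523 - (-2.859299)) = 1.682176; f(z_2) = 4.807292
z_3 = 1.682176 - (4.807292)·(1.682176 - 1.060000)/(4.807292 - (-1.937523)) = 1.238727; f(z_3) = -0.845480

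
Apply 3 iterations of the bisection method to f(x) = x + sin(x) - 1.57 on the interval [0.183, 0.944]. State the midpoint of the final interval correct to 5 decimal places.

f(0.183000) = -1.205020, f(0.944000) = 0.183911 (opposite signs)
step 1: m = 0.563500, f(m) = -0.472352 < 0 → root in [0.563500, 0.944000]
step 2: m = 0.753750, f(m) = -0.131872 < 0 → root in [0.753750, 0.944000]
step 3: m = 0.848875, f(m) = 0.029412 > 0 → root in [0.753750, 0.848875]
Midpoint of [0.753750, 0.848875] = 0.801312

0.80131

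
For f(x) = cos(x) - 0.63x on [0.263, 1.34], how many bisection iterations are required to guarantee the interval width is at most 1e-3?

11

Initial width b − a = 1.34 − 0.263 = 1.077000.
After n steps the width is (b−a)/2^n; need (b−a)/2^n ≤ 1e-3.
So n ≥ log₂(1.077000/1e-3) = log₂(1077.0000) ≈ 10.0728.
Hence n = 11.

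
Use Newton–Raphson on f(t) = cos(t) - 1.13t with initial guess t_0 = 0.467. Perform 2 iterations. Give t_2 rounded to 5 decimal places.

0.68525

f'(t) = -sin(t) - 1.13
t_0 = 0.467000: f = 0.365213, f' = -1.580210 → t_1 = 0.467000 - (0.365213)/(-1.580210) = 0.698117
t_1 = 0.698117: f = -0.022818, f' = -1.772776 → t_2 = 0.698117 - (-0.022818)/(-1.772776) = 0.685245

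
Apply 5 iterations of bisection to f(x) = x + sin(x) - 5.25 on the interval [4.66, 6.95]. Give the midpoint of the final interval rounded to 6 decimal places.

5.769219

f(4.660000) = -1.588628, f(6.950000) = 2.318486 (opposite signs)
step 1: m = 5.805000, f(m) = 0.094831 > 0 → root in [4.660000, 5.805000]
step 2: m = 5.232500, f(m) = -0.885264 < 0 → root in [5.232500, 5.805000]
step 3: m = 5.518750, f(m) = -0.423380 < 0 → root in [5.518750, 5.805000]
step 4: m = 5.661875, f(m) = -0.170226 < 0 → root in [5.661875, 5.805000]
step 5: m = 5.733437, f(m) = -0.039035 < 0 → root in [5.733437, 5.805000]
Midpoint of [5.733437, 5.805000] = 5.769219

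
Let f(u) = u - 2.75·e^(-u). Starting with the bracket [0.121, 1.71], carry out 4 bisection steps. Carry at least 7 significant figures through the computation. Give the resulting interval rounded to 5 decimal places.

f(0.121000) = -2.315593, f(1.710000) = 1.212619 (opposite signs)
step 1: m = 0.915500, f(m) = -0.185370 < 0 → root in [0.915500, 1.710000]
step 2: m = 1.312750, f(m) = 0.572783 > 0 → root in [0.915500, 1.312750]
step 3: m = 1.114125, f(m) = 0.211569 > 0 → root in [0.915500, 1.114125]
step 4: m = 1.014813, f(m) = 0.018019 > 0 → root in [0.915500, 1.014813]

[0.91550, 1.01481]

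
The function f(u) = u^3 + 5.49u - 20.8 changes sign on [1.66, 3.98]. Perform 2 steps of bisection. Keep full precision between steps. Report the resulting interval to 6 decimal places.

[1.660000, 2.240000]

f(1.660000) = -7.112304, f(3.980000) = 64.094992 (opposite signs)
step 1: m = 2.820000, f(m) = 17.107568 > 0 → root in [1.660000, 2.820000]
step 2: m = 2.240000, f(m) = 2.737024 > 0 → root in [1.660000, 2.240000]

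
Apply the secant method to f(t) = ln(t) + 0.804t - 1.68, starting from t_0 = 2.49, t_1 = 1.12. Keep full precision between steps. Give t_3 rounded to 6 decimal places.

f(t_0) = 1.234243, f(t_1) = -0.666191
t_2 = 1.120000 - (-0.666191)·(1.120000 - 2.490000)/(-0.666191 - (1.234243)) = 1.600249; f(t_2) = 0.076760
t_3 = 1.600249 - (0.076760)·(1.600249 - 1.120000)/(0.076760 - (-0.666191)) = 1.550631; f(t_3) = 0.005369

1.550631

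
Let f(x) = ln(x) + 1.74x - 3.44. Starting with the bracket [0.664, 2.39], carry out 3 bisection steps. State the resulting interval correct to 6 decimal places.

f(0.664000) = -2.694113, f(2.390000) = 1.589893 (opposite signs)
step 1: m = 1.527000, f(m) = -0.359715 < 0 → root in [1.527000, 2.390000]
step 2: m = 1.958500, f(m) = 0.639969 > 0 → root in [1.527000, 1.958500]
step 3: m = 1.742750, f(m) = 0.147849 > 0 → root in [1.527000, 1.742750]

[1.527000, 1.742750]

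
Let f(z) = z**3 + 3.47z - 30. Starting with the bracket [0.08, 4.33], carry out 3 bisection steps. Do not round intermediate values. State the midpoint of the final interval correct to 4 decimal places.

f(0.080000) = -29.721888, f(4.330000) = 66.207837 (opposite signs)
step 1: m = 2.205000, f(m) = -11.627885 < 0 → root in [2.205000, 4.330000]
step 2: m = 3.267500, f(m) = 16.223873 > 0 → root in [2.205000, 3.267500]
step 3: m = 2.736250, f(m) = -0.018733 < 0 → root in [2.736250, 3.267500]
Midpoint of [2.736250, 3.267500] = 3.001875

3.0019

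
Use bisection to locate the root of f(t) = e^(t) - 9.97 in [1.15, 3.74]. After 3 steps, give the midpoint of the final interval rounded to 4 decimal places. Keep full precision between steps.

2.2831

f(1.150000) = -6.811807, f(3.740000) = 32.127990 (opposite signs)
step 1: m = 2.445000, f(m) = 1.560550 > 0 → root in [1.150000, 2.445000]
step 2: m = 1.797500, f(m) = -3.935458 < 0 → root in [1.797500, 2.445000]
step 3: m = 2.121250, f(m) = -1.628442 < 0 → root in [2.121250, 2.445000]
Midpoint of [2.121250, 2.445000] = 2.283125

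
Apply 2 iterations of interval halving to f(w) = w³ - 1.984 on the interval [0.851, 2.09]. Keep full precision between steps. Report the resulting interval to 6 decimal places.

[1.160750, 1.470500]

f(0.851000) = -1.367705, f(2.090000) = 7.145329 (opposite signs)
step 1: m = 1.470500, f(m) = 1.195765 > 0 → root in [0.851000, 1.470500]
step 2: m = 1.160750, f(m) = -0.420074 < 0 → root in [1.160750, 1.470500]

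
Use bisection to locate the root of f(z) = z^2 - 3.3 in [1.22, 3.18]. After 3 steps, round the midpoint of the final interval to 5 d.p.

1.83250

f(1.220000) = -1.811600, f(3.180000) = 6.812400 (opposite signs)
step 1: m = 2.200000, f(m) = 1.540000 > 0 → root in [1.220000, 2.200000]
step 2: m = 1.710000, f(m) = -0.375900 < 0 → root in [1.710000, 2.200000]
step 3: m = 1.955000, f(m) = 0.522025 > 0 → root in [1.710000, 1.955000]
Midpoint of [1.710000, 1.955000] = 1.832500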